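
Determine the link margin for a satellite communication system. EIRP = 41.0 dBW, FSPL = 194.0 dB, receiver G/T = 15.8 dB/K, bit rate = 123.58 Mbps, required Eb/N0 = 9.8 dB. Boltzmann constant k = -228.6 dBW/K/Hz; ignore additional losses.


C/N0 = EIRP - FSPL + G/T - k = 41.0 - 194.0 + 15.8 - (-228.6)
C/N0 = 91.4000 dB-Hz
R_b = 123.58 Mbps = 1.2358e+08 bps -> 10*log10(R_b) = 80.9195 dB-Hz
Eb/N0 = C/N0 - 10*log10(R_b) = 91.4000 - 80.9195 = 10.4805 dB
Margin = Eb/N0 - Eb/N0_req = 10.4805 - 9.8 = 0.6805181 dB (link closes)

0.6805 dB


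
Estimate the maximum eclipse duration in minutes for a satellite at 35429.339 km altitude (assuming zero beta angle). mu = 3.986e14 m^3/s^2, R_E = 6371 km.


r = 41800.3390 km
T = 1417.5216 min
Eclipse fraction = arcsin(R_E/r)/pi = arcsin(6371.0000/41800.3390)/pi
= arcsin(0.152415)/pi = 0.04870504
Eclipse duration = 0.04870504 * 1417.5216 = 69.0404 min

69.0404 minutes


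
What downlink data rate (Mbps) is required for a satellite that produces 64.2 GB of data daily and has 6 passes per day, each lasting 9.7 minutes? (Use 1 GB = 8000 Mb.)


total contact time = 6 * 9.7 * 60 = 3492.0000 s
data = 64.2 GB = 513600.0000 Mb
rate = 513600.0000 / 3492.0000 = 147.0790 Mbps

147.0790 Mbps


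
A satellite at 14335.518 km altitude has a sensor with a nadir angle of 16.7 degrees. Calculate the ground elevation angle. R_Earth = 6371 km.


r = R_E + alt = 20706.5180 km
Law of sines in the satellite / Earth-center / ground-point triangle:
  sin(nadir)/R_E = sin(90 + el)/r  =>  cos(el) = (r/R_E)*sin(nadir)
cos(el) = (20706.5180 / 6371.0000) * sin(16.7 deg) = 0.9339563
el = arccos(0.9339563) = 20.9398 deg
(Earth-central angle = 90 - nadir - el = 52.3602 deg)

20.9398 degrees


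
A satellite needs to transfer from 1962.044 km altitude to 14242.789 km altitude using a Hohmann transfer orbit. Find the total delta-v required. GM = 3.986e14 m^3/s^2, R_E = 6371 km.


r1 = 8333.0440 km = 8.333044e+06 m
r2 = 20613.7890 km = 2.0613789e+07 m
dv1 = sqrt(mu/r1)*(sqrt(2*r2/(r1+r2)) - 1) = 1337.7305 m/s
dv2 = sqrt(mu/r2)*(1 - sqrt(2*r1/(r1+r2))) = 1060.7223 m/s
total dv = |dv1| + |dv2| = 1337.7305 + 1060.7223 = 2398.4528 m/s = 2.3985 km/s

2.3985 km/s


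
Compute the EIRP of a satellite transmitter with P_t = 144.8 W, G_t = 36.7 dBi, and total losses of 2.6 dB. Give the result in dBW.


Pt = 144.8 W = 21.6077 dBW
EIRP = Pt_dBW + Gt - losses = 21.6077 + 36.7 - 2.6 = 55.7077 dBW

55.7077 dBW


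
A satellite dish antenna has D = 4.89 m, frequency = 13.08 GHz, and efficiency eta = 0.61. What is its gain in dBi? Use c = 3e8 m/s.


lambda = c/f = 3e8 / 1.308e+10 = 0.02293578 m
G = eta*(pi*D/lambda)^2 = 0.61*(pi*4.89/0.02293578)^2
G = 273665.6426 (linear)
G = 10*log10(273665.6426) = 54.3722 dBi

54.3722 dBi


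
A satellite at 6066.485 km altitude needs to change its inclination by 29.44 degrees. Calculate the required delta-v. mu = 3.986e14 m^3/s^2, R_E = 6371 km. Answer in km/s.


r = 12437.4850 km = 1.2437485e+07 m
V = sqrt(mu/r) = 5661.1200 m/s
di = 29.44 deg = 0.5138249 rad
dV = 2*V*sin(di/2) = 2*5661.1200*sin(0.2569125)
dV = 2876.9310 m/s = 2.8769 km/s

2.8769 km/s


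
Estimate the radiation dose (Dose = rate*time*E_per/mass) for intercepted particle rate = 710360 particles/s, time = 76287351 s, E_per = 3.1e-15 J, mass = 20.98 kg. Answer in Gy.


Total energy deposited = rate * time * E_per
  = 710360 * 76287351 * 3.1e-15 = 0.1679936 J
Dose = E_total / mass = 0.1679936 / 20.98
Dose = 0.008007321 Gy

0.0080 Gy


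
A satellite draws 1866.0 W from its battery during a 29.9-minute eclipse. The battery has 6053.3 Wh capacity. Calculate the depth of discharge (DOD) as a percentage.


E_used = P * t / 60 = 1866.0 * 29.9 / 60 = 929.8900 Wh
DOD = E_used / E_total * 100 = 929.8900 / 6053.3 * 100
DOD = 15.3617 %

15.3617 %


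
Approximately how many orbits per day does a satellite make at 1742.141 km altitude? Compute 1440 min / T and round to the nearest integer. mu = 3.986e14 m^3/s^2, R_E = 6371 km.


r = 8.113141e+06 m
T = 2*pi*sqrt(r^3/mu) = 7272.6847 s = 121.2114 min
revs/day = 1440 / 121.2114 = 11.8801
Rounded: 12 revolutions per day

12 revolutions per day


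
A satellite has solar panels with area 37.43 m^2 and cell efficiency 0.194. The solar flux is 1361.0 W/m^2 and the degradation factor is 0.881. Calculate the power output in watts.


P = area * eta * S * degradation
P = 37.43 * 0.194 * 1361.0 * 0.881
P = 8706.7403 W

8706.7403 W


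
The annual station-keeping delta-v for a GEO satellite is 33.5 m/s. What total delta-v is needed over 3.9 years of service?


dV = rate * years = 33.5 * 3.9
dV = 130.6500 m/s

130.6500 m/s


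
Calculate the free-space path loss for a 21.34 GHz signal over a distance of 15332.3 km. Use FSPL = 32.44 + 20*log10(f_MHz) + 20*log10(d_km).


f = 21.34 GHz = 21340.0000 MHz
d = 15332.3 km
FSPL = 32.44 + 20*log10(21340.0000) + 20*log10(15332.3)
FSPL = 32.44 + 86.5839 + 83.7121
FSPL = 202.7360 dB

202.7360 dB


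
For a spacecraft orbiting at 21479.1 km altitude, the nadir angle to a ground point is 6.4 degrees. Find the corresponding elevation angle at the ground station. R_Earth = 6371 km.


r = R_E + alt = 27850.1000 km
Law of sines in the satellite / Earth-center / ground-point triangle:
  sin(nadir)/R_E = sin(90 + el)/r  =>  cos(el) = (r/R_E)*sin(nadir)
cos(el) = (27850.1000 / 6371.0000) * sin(6.4 deg) = 0.4872737
el = arccos(0.4872737) = 60.8385 deg
(Earth-central angle = 90 - nadir - el = 22.7615 deg)

60.8385 degrees


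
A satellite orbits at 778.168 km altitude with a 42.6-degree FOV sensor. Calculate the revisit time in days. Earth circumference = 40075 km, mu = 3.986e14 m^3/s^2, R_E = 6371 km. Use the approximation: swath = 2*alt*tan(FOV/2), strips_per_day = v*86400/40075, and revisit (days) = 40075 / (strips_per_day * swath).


swath = 2*778.168*tan(0.3717551) = 606.7901 km
v = sqrt(mu/r) = 7466.9096 m/s = 7.4669 km/s
strips/day = v*86400/40075 = 7.4669*86400/40075 = 16.0983
coverage/day = strips * swath = 16.0983 * 606.7901 = 9768.3128 km
revisit = 40075 / 9768.3128 = 4.1026 days

4.1026 days


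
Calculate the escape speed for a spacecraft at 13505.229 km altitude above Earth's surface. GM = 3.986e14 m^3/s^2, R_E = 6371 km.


r = 6371.0 + 13505.229 = 19876.2290 km = 1.9876229e+07 m
v_esc = sqrt(2*mu/r) = sqrt(2*3.986e14 / 1.9876229e+07)
v_esc = 6333.1044 m/s = 6.3331 km/s

6.3331 km/s


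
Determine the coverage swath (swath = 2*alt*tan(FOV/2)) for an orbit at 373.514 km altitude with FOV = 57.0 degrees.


FOV = 57.0 deg = 0.9948377 rad
swath = 2 * alt * tan(FOV/2) = 2 * 373.514 * tan(0.4974188)
swath = 2 * 373.514 * 0.5429557
swath = 405.6031 km

405.6031 km


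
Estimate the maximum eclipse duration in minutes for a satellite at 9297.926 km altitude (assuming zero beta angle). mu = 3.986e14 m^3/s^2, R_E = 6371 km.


r = 15668.9260 km
T = 325.3260 min
Eclipse fraction = arcsin(R_E/r)/pi = arcsin(6371.0000/15668.9260)/pi
= arcsin(0.4066009)/pi = 0.1332861
Eclipse duration = 0.1332861 * 325.3260 = 43.3614 min

43.3614 minutes


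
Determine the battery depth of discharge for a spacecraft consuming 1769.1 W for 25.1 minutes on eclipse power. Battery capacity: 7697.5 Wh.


E_used = P * t / 60 = 1769.1 * 25.1 / 60 = 740.0735 Wh
DOD = E_used / E_total * 100 = 740.0735 / 7697.5 * 100
DOD = 9.6145 %

9.6145 %


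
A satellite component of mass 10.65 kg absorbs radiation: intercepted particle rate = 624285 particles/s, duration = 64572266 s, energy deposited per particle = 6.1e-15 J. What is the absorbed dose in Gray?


Total energy deposited = rate * time * E_per
  = 624285 * 64572266 * 6.1e-15 = 0.2459001 J
Dose = E_total / mass = 0.2459001 / 10.65
Dose = 0.02308921 Gy

0.0231 Gy


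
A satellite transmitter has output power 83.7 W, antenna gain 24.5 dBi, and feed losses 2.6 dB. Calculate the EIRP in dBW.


Pt = 83.7 W = 19.2273 dBW
EIRP = Pt_dBW + Gt - losses = 19.2273 + 24.5 - 2.6 = 41.1273 dBW

41.1273 dBW


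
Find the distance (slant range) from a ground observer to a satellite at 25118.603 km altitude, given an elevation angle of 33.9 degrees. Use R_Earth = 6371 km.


h = 25118.603 km, el = 33.9 deg
d = -R_E*sin(el) + sqrt((R_E*sin(el))^2 + 2*R_E*h + h^2)
d = -6371.0000*sin(0.5916666) + sqrt((6371.0000*0.5577451)^2 + 2*6371.0000*25118.603 + 25118.603^2)
d = 27489.0296 km

27489.0296 km


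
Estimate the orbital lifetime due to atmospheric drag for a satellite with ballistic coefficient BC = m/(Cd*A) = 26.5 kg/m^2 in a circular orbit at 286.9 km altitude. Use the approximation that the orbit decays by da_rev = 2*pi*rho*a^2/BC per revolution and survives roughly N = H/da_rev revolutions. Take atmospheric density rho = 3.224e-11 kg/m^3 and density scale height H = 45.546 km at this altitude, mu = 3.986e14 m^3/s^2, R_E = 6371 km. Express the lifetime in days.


a = R_E + alt = 6657.9000 km = 6.6579e+06 m
da_rev = 2*pi*rho*a^2/BC = 2*pi*3.224e-11*(6.6579e+06)^2/26.5 = 338.846936 m per revolution
N = H/da_rev = 45546.0000 m / 338.846936 m = 134.4147 revolutions
P = 2*pi*sqrt(a^3/mu) = 5406.5114 s
lifetime = N*P = 134.4147 * 5406.5114 = 726714.4595 s = 8.4110 days

8.4110 days


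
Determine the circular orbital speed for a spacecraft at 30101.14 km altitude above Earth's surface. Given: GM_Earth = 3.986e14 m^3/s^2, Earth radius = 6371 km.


r = R_E + alt = 6371.0 + 30101.14 = 36472.1400 km = 3.647214e+07 m
v = sqrt(mu/r) = sqrt(3.986e14 / 3.647214e+07) = 3305.8871 m/s = 3.3059 km/s

3.3059 km/s


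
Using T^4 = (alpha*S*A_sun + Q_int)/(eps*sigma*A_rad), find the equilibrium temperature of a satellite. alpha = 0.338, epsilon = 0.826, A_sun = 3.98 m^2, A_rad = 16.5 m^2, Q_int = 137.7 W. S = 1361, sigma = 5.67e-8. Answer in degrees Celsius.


Numerator = alpha*S*A_sun + Q_int = 0.338*1361*3.98 + 137.7 = 1968.5716 W
Denominator = eps*sigma*A_rad = 0.826*5.67e-8*16.5 = 7.727643e-07 W/K^4
T^4 = 2.5474412e+09 K^4
T = 224.6601 K = -48.4899 C

-48.4899 degrees Celsius


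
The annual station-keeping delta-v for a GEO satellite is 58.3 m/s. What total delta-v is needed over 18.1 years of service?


dV = rate * years = 58.3 * 18.1
dV = 1055.2300 m/s

1055.2300 m/s


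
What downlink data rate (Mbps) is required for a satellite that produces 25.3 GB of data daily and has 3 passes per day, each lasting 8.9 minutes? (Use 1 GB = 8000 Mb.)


total contact time = 3 * 8.9 * 60 = 1602.0000 s
data = 25.3 GB = 202400.0000 Mb
rate = 202400.0000 / 1602.0000 = 126.3421 Mbps

126.3421 Mbps


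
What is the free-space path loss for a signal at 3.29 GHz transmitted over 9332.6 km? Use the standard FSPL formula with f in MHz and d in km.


f = 3.29 GHz = 3290.0000 MHz
d = 9332.6 km
FSPL = 32.44 + 20*log10(3290.0000) + 20*log10(9332.6)
FSPL = 32.44 + 70.3439 + 79.4001
FSPL = 182.1840 dB

182.1840 dB


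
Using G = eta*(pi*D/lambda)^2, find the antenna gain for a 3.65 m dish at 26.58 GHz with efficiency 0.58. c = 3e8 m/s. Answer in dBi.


lambda = c/f = 3e8 / 2.658e+10 = 0.01128668 m
G = eta*(pi*D/lambda)^2 = 0.58*(pi*3.65/0.01128668)^2
G = 598660.9240 (linear)
G = 10*log10(598660.9240) = 57.7718 dBi

57.7718 dBi


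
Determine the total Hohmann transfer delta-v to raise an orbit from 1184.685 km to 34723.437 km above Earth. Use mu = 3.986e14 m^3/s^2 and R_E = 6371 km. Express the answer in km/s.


r1 = 7555.6850 km = 7.555685e+06 m
r2 = 41094.4370 km = 4.1094437e+07 m
dv1 = sqrt(mu/r1)*(sqrt(2*r2/(r1+r2)) - 1) = 2177.2655 m/s
dv2 = sqrt(mu/r2)*(1 - sqrt(2*r1/(r1+r2))) = 1378.6700 m/s
total dv = |dv1| + |dv2| = 2177.2655 + 1378.6700 = 3555.9355 m/s = 3.5559 km/s

3.5559 km/s


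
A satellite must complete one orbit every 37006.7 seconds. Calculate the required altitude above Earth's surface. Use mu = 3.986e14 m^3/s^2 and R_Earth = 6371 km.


T = 37006.7 s
r = (mu*T^2/(4*pi^2))^(1/3) = (3.986e14 * 37006.7^2 / (4*pi^2))^(1/3)
r = 2.4001926e+07 m = 24001.9260 km
alt = r - R_E = 24001.9260 - 6371 = 17630.9260 km

17630.9260 km


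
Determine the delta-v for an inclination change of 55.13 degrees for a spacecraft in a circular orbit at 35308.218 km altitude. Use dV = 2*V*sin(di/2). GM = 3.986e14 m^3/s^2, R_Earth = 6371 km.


r = 41679.2180 km = 4.1679218e+07 m
V = sqrt(mu/r) = 3092.4940 m/s
di = 55.13 deg = 0.9622 rad
dV = 2*V*sin(di/2) = 2*3092.4940*sin(0.4811)
dV = 2862.1316 m/s = 2.8621 km/s

2.8621 km/s


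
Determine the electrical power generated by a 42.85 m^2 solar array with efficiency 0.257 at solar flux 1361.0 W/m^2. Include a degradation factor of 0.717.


P = area * eta * S * degradation
P = 42.85 * 0.257 * 1361.0 * 0.717
P = 10746.3562 W

10746.3562 W


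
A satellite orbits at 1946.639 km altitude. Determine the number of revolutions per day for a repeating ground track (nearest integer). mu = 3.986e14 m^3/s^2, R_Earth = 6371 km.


r = 8.317639e+06 m
T = 2*pi*sqrt(r^3/mu) = 7549.3806 s = 125.8230 min
revs/day = 1440 / 125.8230 = 11.4446
Rounded: 11 revolutions per day

11 revolutions per day


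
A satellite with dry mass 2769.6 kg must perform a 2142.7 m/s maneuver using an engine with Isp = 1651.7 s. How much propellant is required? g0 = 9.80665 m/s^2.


ve = Isp * g0 = 1651.7 * 9.80665 = 16197.643805 m/s
mass ratio = exp(dv/ve) = exp(2142.7/16197.643805) = 1.14143321
m_prop = m_dry * (mr - 1) = 2769.6 * (1.14143321 - 1)
m_prop = 391.7134 kg

391.7134 kg


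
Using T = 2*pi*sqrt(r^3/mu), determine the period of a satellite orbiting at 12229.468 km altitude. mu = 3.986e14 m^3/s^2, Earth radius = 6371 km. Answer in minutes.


r = 18600.4680 km = 1.8600468e+07 m
T = 2*pi*sqrt(r^3/mu) = 2*pi*sqrt(6.4353417e+21 / 3.986e14)
T = 25246.2587 s = 420.7710 min

420.7710 minutes


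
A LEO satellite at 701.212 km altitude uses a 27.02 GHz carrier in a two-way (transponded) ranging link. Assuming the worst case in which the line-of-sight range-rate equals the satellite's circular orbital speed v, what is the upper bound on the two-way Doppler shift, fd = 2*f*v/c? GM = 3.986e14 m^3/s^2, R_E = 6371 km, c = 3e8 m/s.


r = 7.072212e+06 m
v = sqrt(mu/r) = 7507.4252 m/s (worst-case radial velocity)
f = 27.02 GHz = 2.702e+10 Hz
fd = 2*f*v/c = 2*2.702e+10*7507.4252/3.0e+08
fd = 1.3523375e+06 Hz

1.3523e+06 Hz


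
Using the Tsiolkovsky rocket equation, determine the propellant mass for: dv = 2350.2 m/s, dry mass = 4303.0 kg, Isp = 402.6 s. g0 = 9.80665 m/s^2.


ve = Isp * g0 = 402.6 * 9.80665 = 3948.157290 m/s
mass ratio = exp(dv/ve) = exp(2350.2/3948.157290) = 1.81351153
m_prop = m_dry * (mr - 1) = 4303.0 * (1.81351153 - 1)
m_prop = 3500.5401 kg

3500.5401 kg


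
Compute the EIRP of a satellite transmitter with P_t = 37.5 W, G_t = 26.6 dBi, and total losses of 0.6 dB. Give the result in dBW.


Pt = 37.5 W = 15.7403 dBW
EIRP = Pt_dBW + Gt - losses = 15.7403 + 26.6 - 0.6 = 41.7403 dBW

41.7403 dBW


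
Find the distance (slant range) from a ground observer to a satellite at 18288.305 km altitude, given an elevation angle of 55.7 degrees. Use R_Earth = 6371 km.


h = 18288.305 km, el = 55.7 deg
d = -R_E*sin(el) + sqrt((R_E*sin(el))^2 + 2*R_E*h + h^2)
d = -6371.0000*sin(0.9721484) + sqrt((6371.0000*0.8260983)^2 + 2*6371.0000*18288.305 + 18288.305^2)
d = 19133.4769 km

19133.4769 km


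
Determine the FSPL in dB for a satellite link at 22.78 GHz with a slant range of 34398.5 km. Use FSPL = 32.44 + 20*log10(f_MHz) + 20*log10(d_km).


f = 22.78 GHz = 22780.0000 MHz
d = 34398.5 km
FSPL = 32.44 + 20*log10(22780.0000) + 20*log10(34398.5)
FSPL = 32.44 + 87.1511 + 90.7308
FSPL = 210.3219 dB

210.3219 dB


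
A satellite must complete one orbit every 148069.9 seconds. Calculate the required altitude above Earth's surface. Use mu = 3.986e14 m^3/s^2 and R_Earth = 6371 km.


T = 148069.9 s
r = (mu*T^2/(4*pi^2))^(1/3) = (3.986e14 * 148069.9^2 / (4*pi^2))^(1/3)
r = 6.0492803e+07 m = 60492.8029 km
alt = r - R_E = 60492.8029 - 6371 = 54121.8029 km

54121.8029 km


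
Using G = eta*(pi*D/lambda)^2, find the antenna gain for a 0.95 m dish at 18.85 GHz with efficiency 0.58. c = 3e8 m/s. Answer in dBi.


lambda = c/f = 3e8 / 1.885e+10 = 0.01591512 m
G = eta*(pi*D/lambda)^2 = 0.58*(pi*0.95/0.01591512)^2
G = 20396.4765 (linear)
G = 10*log10(20396.4765) = 43.0956 dBi

43.0956 dBi


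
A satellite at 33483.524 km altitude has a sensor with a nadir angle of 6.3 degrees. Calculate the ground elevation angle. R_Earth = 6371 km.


r = R_E + alt = 39854.5240 km
Law of sines in the satellite / Earth-center / ground-point triangle:
  sin(nadir)/R_E = sin(90 + el)/r  =>  cos(el) = (r/R_E)*sin(nadir)
cos(el) = (39854.5240 / 6371.0000) * sin(6.3 deg) = 0.6864556
el = arccos(0.6864556) = 46.6498 deg
(Earth-central angle = 90 - nadir - el = 37.0502 deg)

46.6498 degrees


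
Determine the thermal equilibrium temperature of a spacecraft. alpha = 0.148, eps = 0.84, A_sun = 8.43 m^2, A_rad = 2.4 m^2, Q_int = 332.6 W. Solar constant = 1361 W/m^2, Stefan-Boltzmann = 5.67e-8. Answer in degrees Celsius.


Numerator = alpha*S*A_sun + Q_int = 0.148*1361*8.43 + 332.6 = 2030.6380 W
Denominator = eps*sigma*A_rad = 0.84*5.67e-8*2.4 = 1.143072e-07 W/K^4
T^4 = 1.7764743e+10 K^4
T = 365.0814 K = 91.9314 C

91.9314 degrees Celsius


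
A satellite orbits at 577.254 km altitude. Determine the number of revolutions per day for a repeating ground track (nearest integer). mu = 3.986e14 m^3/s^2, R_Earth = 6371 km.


r = 6.948254e+06 m
T = 2*pi*sqrt(r^3/mu) = 5764.0103 s = 96.0668 min
revs/day = 1440 / 96.0668 = 14.9896
Rounded: 15 revolutions per day

15 revolutions per day


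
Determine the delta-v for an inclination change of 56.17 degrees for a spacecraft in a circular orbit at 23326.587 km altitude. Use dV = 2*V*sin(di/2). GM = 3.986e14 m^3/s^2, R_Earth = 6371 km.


r = 29697.5870 km = 2.9697587e+07 m
V = sqrt(mu/r) = 3663.6001 m/s
di = 56.17 deg = 0.9803514 rad
dV = 2*V*sin(di/2) = 2*3663.6001*sin(0.4901757)
dV = 3449.5061 m/s = 3.4495 km/s

3.4495 km/s


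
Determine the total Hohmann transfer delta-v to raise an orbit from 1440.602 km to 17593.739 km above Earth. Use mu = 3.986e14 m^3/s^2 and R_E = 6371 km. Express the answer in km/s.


r1 = 7811.6020 km = 7.811602e+06 m
r2 = 23964.7390 km = 2.3964739e+07 m
dv1 = sqrt(mu/r1)*(sqrt(2*r2/(r1+r2)) - 1) = 1629.7022 m/s
dv2 = sqrt(mu/r2)*(1 - sqrt(2*r1/(r1+r2))) = 1218.6628 m/s
total dv = |dv1| + |dv2| = 1629.7022 + 1218.6628 = 2848.3650 m/s = 2.8484 km/s

2.8484 km/s


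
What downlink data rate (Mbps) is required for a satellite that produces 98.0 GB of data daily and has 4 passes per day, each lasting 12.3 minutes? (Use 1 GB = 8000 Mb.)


total contact time = 4 * 12.3 * 60 = 2952.0000 s
data = 98.0 GB = 784000.0000 Mb
rate = 784000.0000 / 2952.0000 = 265.5827 Mbps

265.5827 Mbps


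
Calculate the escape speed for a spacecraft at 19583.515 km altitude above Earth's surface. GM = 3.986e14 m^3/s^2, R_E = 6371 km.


r = 6371.0 + 19583.515 = 25954.5150 km = 2.5954515e+07 m
v_esc = sqrt(2*mu/r) = sqrt(2*3.986e14 / 2.5954515e+07)
v_esc = 5542.1361 m/s = 5.5421 km/s

5.5421 km/s


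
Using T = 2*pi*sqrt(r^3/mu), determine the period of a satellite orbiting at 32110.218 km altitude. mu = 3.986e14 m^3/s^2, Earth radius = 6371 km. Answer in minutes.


r = 38481.2180 km = 3.8481218e+07 m
T = 2*pi*sqrt(r^3/mu) = 2*pi*sqrt(5.6983147e+22 / 3.986e14)
T = 75124.9915 s = 1252.0832 min

1252.0832 minutes


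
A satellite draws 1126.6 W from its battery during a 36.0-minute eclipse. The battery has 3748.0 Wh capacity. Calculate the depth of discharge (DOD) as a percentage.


E_used = P * t / 60 = 1126.6 * 36.0 / 60 = 675.9600 Wh
DOD = E_used / E_total * 100 = 675.9600 / 3748.0 * 100
DOD = 18.0352 %

18.0352 %


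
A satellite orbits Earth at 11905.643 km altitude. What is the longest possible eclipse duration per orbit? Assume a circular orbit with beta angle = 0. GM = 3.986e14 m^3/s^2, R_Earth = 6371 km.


r = 18276.6430 km
T = 409.8308 min
Eclipse fraction = arcsin(R_E/r)/pi = arcsin(6371.0000/18276.6430)/pi
= arcsin(0.348587)/pi = 0.1133384
Eclipse duration = 0.1133384 * 409.8308 = 46.4496 min

46.4496 minutes


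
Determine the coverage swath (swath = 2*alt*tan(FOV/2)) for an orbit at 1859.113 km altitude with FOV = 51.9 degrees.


FOV = 51.9 deg = 0.9058259 rad
swath = 2 * alt * tan(FOV/2) = 2 * 1859.113 * tan(0.4529129)
swath = 2 * 1859.113 * 0.4866528
swath = 1809.4851 km

1809.4851 km


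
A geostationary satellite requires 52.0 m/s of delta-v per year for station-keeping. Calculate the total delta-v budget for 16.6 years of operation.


dV = rate * years = 52.0 * 16.6
dV = 863.2000 m/s

863.2000 m/s


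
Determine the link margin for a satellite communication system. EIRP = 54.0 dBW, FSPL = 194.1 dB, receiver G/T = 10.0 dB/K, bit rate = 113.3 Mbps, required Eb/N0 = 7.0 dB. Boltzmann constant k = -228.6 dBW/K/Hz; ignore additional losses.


C/N0 = EIRP - FSPL + G/T - k = 54.0 - 194.1 + 10.0 - (-228.6)
C/N0 = 98.5000 dB-Hz
R_b = 113.3 Mbps = 1.133e+08 bps -> 10*log10(R_b) = 80.5423 dB-Hz
Eb/N0 = C/N0 - 10*log10(R_b) = 98.5000 - 80.5423 = 17.9577 dB
Margin = Eb/N0 - Eb/N0_req = 17.9577 - 7.0 = 10.9577 dB (link closes)

10.9577 dB


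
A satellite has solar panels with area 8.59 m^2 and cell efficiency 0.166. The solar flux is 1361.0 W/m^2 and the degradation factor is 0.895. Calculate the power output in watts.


P = area * eta * S * degradation
P = 8.59 * 0.166 * 1361.0 * 0.895
P = 1736.9304 W

1736.9304 W


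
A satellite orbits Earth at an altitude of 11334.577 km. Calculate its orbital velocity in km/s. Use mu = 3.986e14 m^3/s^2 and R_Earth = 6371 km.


r = R_E + alt = 6371.0 + 11334.577 = 17705.5770 km = 1.7705577e+07 m
v = sqrt(mu/r) = sqrt(3.986e14 / 1.7705577e+07) = 4744.7530 m/s = 4.7448 km/s

4.7448 km/s


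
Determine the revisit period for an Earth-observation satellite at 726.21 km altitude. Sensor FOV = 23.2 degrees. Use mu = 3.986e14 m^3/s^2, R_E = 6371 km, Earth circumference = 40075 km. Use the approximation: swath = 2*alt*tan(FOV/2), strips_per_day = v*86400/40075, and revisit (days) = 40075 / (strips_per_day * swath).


swath = 2*726.21*tan(0.2024582) = 298.1390 km
v = sqrt(mu/r) = 7494.1921 m/s = 7.4942 km/s
strips/day = v*86400/40075 = 7.4942*86400/40075 = 16.1572
coverage/day = strips * swath = 16.1572 * 298.1390 = 4817.0797 km
revisit = 40075 / 4817.0797 = 8.3194 days

8.3194 days


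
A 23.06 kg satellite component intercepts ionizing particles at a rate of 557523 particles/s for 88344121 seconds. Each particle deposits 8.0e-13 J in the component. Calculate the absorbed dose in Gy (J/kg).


Total energy deposited = rate * time * E_per
  = 557523 * 88344121 * 8.0e-13 = 39.4031 J
Dose = E_total / mass = 39.4031 / 23.06
Dose = 1.7087 Gy

1.7087 Gy


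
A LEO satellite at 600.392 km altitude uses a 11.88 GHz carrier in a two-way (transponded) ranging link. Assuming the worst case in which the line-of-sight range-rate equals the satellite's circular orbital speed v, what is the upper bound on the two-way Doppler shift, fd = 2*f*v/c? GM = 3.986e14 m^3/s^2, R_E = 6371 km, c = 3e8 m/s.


r = 6.971392e+06 m
v = sqrt(mu/r) = 7561.5163 m/s (worst-case radial velocity)
f = 11.88 GHz = 1.188e+10 Hz
fd = 2*f*v/c = 2*1.188e+10*7561.5163/3.0e+08
fd = 598872.0946 Hz

598872.0946 Hz


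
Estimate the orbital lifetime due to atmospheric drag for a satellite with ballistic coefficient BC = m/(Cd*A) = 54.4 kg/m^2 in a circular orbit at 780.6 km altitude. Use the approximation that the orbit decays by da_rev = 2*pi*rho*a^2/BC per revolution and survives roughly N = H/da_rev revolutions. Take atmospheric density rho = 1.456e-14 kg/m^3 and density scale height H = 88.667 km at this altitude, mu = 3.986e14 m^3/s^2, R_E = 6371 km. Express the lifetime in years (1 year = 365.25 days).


a = R_E + alt = 7151.6000 km = 7.1516e+06 m
da_rev = 2*pi*rho*a^2/BC = 2*pi*1.456e-14*(7.1516e+06)^2/54.4 = 0.0860099658 m per revolution
N = H/da_rev = 88667.0000 m / 0.0860099658 m = 1.0308922e+06 revolutions
P = 2*pi*sqrt(a^3/mu) = 6018.8850 s
lifetime = N*P = 1.0308922e+06 * 6018.8850 = 6.2048214e+09 s = 71815.0623 days
years = 71815.0623 / 365.25 = 196.6189 years

196.6189 years


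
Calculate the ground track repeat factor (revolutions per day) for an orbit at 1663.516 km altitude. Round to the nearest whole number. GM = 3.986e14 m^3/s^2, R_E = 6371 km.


r = 8.034516e+06 m
T = 2*pi*sqrt(r^3/mu) = 7167.2211 s = 119.4537 min
revs/day = 1440 / 119.4537 = 12.0549
Rounded: 12 revolutions per day

12 revolutions per day


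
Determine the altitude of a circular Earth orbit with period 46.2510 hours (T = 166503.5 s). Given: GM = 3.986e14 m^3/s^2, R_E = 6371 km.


T = 166503.5 s
r = (mu*T^2/(4*pi^2))^(1/3) = (3.986e14 * 166503.5^2 / (4*pi^2))^(1/3)
r = 6.5414611e+07 m = 65414.6111 km
alt = r - R_E = 65414.6111 - 6371 = 59043.6111 km

59043.6111 km


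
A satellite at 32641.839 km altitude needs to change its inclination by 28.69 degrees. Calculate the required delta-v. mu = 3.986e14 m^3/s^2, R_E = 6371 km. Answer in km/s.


r = 39012.8390 km = 3.9012839e+07 m
V = sqrt(mu/r) = 3196.4276 m/s
di = 28.69 deg = 0.500735 rad
dV = 2*V*sin(di/2) = 2*3196.4276*sin(0.2503675)
dV = 1583.8938 m/s = 1.5839 km/s

1.5839 km/s


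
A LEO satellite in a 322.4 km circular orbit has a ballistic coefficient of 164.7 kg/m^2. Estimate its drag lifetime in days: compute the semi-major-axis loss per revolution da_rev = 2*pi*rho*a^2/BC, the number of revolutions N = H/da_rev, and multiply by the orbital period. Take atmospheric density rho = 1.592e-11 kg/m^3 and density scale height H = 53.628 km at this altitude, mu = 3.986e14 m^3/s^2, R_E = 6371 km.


a = R_E + alt = 6693.4000 km = 6.6934e+06 m
da_rev = 2*pi*rho*a^2/BC = 2*pi*1.592e-11*(6.6934e+06)^2/164.7 = 27.209646 m per revolution
N = H/da_rev = 53628.0000 m / 27.209646 m = 1970.9187 revolutions
P = 2*pi*sqrt(a^3/mu) = 5449.8104 s
lifetime = N*P = 1970.9187 * 5449.8104 = 1.0741133e+07 s = 124.3187 days

124.3187 days


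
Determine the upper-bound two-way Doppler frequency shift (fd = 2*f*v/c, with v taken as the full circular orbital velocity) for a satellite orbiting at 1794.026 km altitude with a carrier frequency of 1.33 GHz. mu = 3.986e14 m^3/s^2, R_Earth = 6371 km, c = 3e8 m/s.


r = 8.165026e+06 m
v = sqrt(mu/r) = 6986.9858 m/s (worst-case radial velocity)
f = 1.33 GHz = 1.33e+09 Hz
fd = 2*f*v/c = 2*1.33e+09*6986.9858/3.0e+08
fd = 61951.2742 Hz

61951.2742 Hz


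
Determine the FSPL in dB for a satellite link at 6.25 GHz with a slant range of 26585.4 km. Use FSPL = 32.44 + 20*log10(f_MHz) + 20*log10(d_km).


f = 6.25 GHz = 6250.0000 MHz
d = 26585.4 km
FSPL = 32.44 + 20*log10(6250.0000) + 20*log10(26585.4)
FSPL = 32.44 + 75.9176 + 88.4929
FSPL = 196.8505 dB

196.8505 dB


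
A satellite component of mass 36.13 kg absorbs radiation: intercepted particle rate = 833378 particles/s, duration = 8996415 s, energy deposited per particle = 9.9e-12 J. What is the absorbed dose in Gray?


Total energy deposited = rate * time * E_per
  = 833378 * 8996415 * 9.9e-12 = 74.2244 J
Dose = E_total / mass = 74.2244 / 36.13
Dose = 2.0544 Gy

2.0544 Gy


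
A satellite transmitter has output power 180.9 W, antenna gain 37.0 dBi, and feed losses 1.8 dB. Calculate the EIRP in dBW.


Pt = 180.9 W = 22.5744 dBW
EIRP = Pt_dBW + Gt - losses = 22.5744 + 37.0 - 1.8 = 57.7744 dBW

57.7744 dBW


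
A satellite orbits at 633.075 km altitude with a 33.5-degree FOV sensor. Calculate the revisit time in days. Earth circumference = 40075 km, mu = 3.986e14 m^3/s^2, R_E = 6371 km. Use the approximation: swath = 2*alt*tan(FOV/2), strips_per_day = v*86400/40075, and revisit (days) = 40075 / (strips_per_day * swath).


swath = 2*633.075*tan(0.2923426) = 381.0679 km
v = sqrt(mu/r) = 7543.8536 m/s = 7.5439 km/s
strips/day = v*86400/40075 = 7.5439*86400/40075 = 16.2642
coverage/day = strips * swath = 16.2642 * 381.0679 = 6197.7753 km
revisit = 40075 / 6197.7753 = 6.4660 days

6.4660 days


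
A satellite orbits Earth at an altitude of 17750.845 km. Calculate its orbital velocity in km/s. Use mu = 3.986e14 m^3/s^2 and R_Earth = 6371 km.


r = R_E + alt = 6371.0 + 17750.845 = 24121.8450 km = 2.4121845e+07 m
v = sqrt(mu/r) = sqrt(3.986e14 / 2.4121845e+07) = 4065.0265 m/s = 4.0650 km/s

4.0650 km/s


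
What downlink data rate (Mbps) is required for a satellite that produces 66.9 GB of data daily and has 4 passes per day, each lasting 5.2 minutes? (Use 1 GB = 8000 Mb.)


total contact time = 4 * 5.2 * 60 = 1248.0000 s
data = 66.9 GB = 535200.0000 Mb
rate = 535200.0000 / 1248.0000 = 428.8462 Mbps

428.8462 Mbps


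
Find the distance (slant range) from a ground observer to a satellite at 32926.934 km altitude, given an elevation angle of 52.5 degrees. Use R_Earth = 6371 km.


h = 32926.934 km, el = 52.5 deg
d = -R_E*sin(el) + sqrt((R_E*sin(el))^2 + 2*R_E*h + h^2)
d = -6371.0000*sin(0.9162979) + sqrt((6371.0000*0.7933533)^2 + 2*6371.0000*32926.934 + 32926.934^2)
d = 34051.6257 km

34051.6257 km


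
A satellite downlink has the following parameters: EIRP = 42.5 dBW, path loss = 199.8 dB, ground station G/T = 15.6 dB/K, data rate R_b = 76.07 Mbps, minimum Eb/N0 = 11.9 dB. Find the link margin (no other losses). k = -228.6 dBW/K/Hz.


C/N0 = EIRP - FSPL + G/T - k = 42.5 - 199.8 + 15.6 - (-228.6)
C/N0 = 86.9000 dB-Hz
R_b = 76.07 Mbps = 7.607e+07 bps -> 10*log10(R_b) = 78.8121 dB-Hz
Eb/N0 = C/N0 - 10*log10(R_b) = 86.9000 - 78.8121 = 8.0879 dB
Margin = Eb/N0 - Eb/N0_req = 8.0879 - 11.9 = -3.8121 dB (negative margin: link does not close)

-3.8121 dB


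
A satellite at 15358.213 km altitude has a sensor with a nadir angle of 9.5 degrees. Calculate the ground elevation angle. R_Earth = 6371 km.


r = R_E + alt = 21729.2130 km
Law of sines in the satellite / Earth-center / ground-point triangle:
  sin(nadir)/R_E = sin(90 + el)/r  =>  cos(el) = (r/R_E)*sin(nadir)
cos(el) = (21729.2130 / 6371.0000) * sin(9.5 deg) = 0.5629186
el = arccos(0.5629186) = 55.7421 deg
(Earth-central angle = 90 - nadir - el = 24.7579 deg)

55.7421 degrees


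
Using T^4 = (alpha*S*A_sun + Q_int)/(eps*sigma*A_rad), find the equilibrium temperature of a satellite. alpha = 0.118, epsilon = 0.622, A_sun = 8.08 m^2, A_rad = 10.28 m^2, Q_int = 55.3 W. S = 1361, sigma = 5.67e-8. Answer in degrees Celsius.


Numerator = alpha*S*A_sun + Q_int = 0.118*1361*8.08 + 55.3 = 1352.9318 W
Denominator = eps*sigma*A_rad = 0.622*5.67e-8*10.28 = 3.6254887e-07 W/K^4
T^4 = 3.7317227e+09 K^4
T = 247.1595 K = -25.9905 C

-25.9905 degrees Celsius


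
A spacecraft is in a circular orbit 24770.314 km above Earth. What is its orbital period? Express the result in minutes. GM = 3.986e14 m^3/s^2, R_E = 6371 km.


r = 31141.3140 km = 3.1141314e+07 m
T = 2*pi*sqrt(r^3/mu) = 2*pi*sqrt(3.0200268e+22 / 3.986e14)
T = 54691.0954 s = 911.5183 min

911.5183 minutes


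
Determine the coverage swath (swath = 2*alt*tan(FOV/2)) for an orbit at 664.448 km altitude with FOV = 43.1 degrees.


FOV = 43.1 deg = 0.7522369 rad
swath = 2 * alt * tan(FOV/2) = 2 * 664.448 * tan(0.3761185)
swath = 2 * 664.448 * 0.3949189
swath = 524.8061 km

524.8061 km


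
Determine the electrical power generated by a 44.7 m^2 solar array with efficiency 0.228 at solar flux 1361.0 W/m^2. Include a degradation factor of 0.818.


P = area * eta * S * degradation
P = 44.7 * 0.228 * 1361.0 * 0.818
P = 11346.2879 W

11346.2879 W


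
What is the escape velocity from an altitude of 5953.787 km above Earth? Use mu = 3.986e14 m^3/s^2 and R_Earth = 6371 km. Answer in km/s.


r = 6371.0 + 5953.787 = 12324.7870 km = 1.2324787e+07 m
v_esc = sqrt(2*mu/r) = sqrt(2*3.986e14 / 1.2324787e+07)
v_esc = 8042.5530 m/s = 8.0426 km/s

8.0426 km/s


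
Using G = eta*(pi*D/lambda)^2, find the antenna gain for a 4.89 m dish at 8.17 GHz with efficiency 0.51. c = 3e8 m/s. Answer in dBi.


lambda = c/f = 3e8 / 8.17e+09 = 0.03671971 m
G = eta*(pi*D/lambda)^2 = 0.51*(pi*4.89/0.03671971)^2
G = 89266.6513 (linear)
G = 10*log10(89266.6513) = 49.5069 dBi

49.5069 dBi


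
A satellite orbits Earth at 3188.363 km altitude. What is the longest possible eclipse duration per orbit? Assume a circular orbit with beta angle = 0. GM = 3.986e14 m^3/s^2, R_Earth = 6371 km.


r = 9559.3630 km
T = 155.0256 min
Eclipse fraction = arcsin(R_E/r)/pi = arcsin(6371.0000/9559.3630)/pi
= arcsin(0.666467)/pi = 0.2321943
Eclipse duration = 0.2321943 * 155.0256 = 35.9961 min

35.9961 minutes


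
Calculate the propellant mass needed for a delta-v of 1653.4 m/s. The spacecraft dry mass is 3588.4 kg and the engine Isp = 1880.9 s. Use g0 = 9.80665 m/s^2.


ve = Isp * g0 = 1880.9 * 9.80665 = 18445.327985 m/s
mass ratio = exp(dv/ve) = exp(1653.4/18445.327985) = 1.09377813
m_prop = m_dry * (mr - 1) = 3588.4 * (1.09377813 - 1)
m_prop = 336.5134 kg

336.5134 kg


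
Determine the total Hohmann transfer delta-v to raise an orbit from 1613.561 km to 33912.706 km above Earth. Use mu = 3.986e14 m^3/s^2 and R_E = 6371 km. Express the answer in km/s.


r1 = 7984.5610 km = 7.984561e+06 m
r2 = 40283.7060 km = 4.0283706e+07 m
dv1 = sqrt(mu/r1)*(sqrt(2*r2/(r1+r2)) - 1) = 2062.8399 m/s
dv2 = sqrt(mu/r2)*(1 - sqrt(2*r1/(r1+r2))) = 1336.2906 m/s
total dv = |dv1| + |dv2| = 2062.8399 + 1336.2906 = 3399.1306 m/s = 3.3991 km/s

3.3991 km/s


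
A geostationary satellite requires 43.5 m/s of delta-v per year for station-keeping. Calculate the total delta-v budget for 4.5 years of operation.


dV = rate * years = 43.5 * 4.5
dV = 195.7500 m/s

195.7500 m/s


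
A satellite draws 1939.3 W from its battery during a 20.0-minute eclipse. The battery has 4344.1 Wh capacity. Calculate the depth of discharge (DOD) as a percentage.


E_used = P * t / 60 = 1939.3 * 20.0 / 60 = 646.4333 Wh
DOD = E_used / E_total * 100 = 646.4333 / 4344.1 * 100
DOD = 14.8807 %

14.8807 %


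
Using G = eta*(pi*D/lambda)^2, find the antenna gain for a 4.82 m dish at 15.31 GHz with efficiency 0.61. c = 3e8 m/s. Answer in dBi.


lambda = c/f = 3e8 / 1.531e+10 = 0.01959504 m
G = eta*(pi*D/lambda)^2 = 0.61*(pi*4.82/0.01959504)^2
G = 364276.8134 (linear)
G = 10*log10(364276.8134) = 55.6143 dBi

55.6143 dBi


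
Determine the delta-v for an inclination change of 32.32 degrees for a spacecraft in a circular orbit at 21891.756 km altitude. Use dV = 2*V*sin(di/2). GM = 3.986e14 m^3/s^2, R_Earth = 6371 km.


r = 28262.7560 km = 2.8262756e+07 m
V = sqrt(mu/r) = 3755.4449 m/s
di = 32.32 deg = 0.5640904 rad
dV = 2*V*sin(di/2) = 2*3755.4449*sin(0.2820452)
dV = 2090.4355 m/s = 2.0904 km/s

2.0904 km/s


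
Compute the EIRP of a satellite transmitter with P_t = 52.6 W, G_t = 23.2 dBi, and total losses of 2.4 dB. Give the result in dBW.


Pt = 52.6 W = 17.2099 dBW
EIRP = Pt_dBW + Gt - losses = 17.2099 + 23.2 - 2.4 = 38.0099 dBW

38.0099 dBW


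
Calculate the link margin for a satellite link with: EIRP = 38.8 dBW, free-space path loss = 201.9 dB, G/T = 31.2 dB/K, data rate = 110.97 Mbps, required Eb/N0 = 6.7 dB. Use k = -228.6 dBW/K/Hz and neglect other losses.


C/N0 = EIRP - FSPL + G/T - k = 38.8 - 201.9 + 31.2 - (-228.6)
C/N0 = 96.7000 dB-Hz
R_b = 110.97 Mbps = 1.1097e+08 bps -> 10*log10(R_b) = 80.4521 dB-Hz
Eb/N0 = C/N0 - 10*log10(R_b) = 96.7000 - 80.4521 = 16.2479 dB
Margin = Eb/N0 - Eb/N0_req = 16.2479 - 6.7 = 9.5479 dB (link closes)

9.5479 dB


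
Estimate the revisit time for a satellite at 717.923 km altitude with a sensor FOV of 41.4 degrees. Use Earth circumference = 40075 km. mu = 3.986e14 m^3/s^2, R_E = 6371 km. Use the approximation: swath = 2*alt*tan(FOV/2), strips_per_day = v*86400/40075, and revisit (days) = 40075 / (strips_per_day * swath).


swath = 2*717.923*tan(0.3612832) = 542.5610 km
v = sqrt(mu/r) = 7498.5712 m/s = 7.4986 km/s
strips/day = v*86400/40075 = 7.4986*86400/40075 = 16.1666
coverage/day = strips * swath = 16.1666 * 542.5610 = 8771.3672 km
revisit = 40075 / 8771.3672 = 4.5688 days

4.5688 days


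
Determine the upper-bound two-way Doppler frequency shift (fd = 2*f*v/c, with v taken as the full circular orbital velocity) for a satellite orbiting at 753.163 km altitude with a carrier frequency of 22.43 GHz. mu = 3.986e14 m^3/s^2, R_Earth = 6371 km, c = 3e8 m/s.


r = 7.124163e+06 m
v = sqrt(mu/r) = 7480.0022 m/s (worst-case radial velocity)
f = 22.43 GHz = 2.243e+10 Hz
fd = 2*f*v/c = 2*2.243e+10*7480.0022/3.0e+08
fd = 1.1185097e+06 Hz

1.1185e+06 Hz


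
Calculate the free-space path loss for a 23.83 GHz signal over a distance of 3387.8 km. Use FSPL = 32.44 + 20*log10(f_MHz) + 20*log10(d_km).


f = 23.83 GHz = 23830.0000 MHz
d = 3387.8 km
FSPL = 32.44 + 20*log10(23830.0000) + 20*log10(3387.8)
FSPL = 32.44 + 87.5425 + 70.5984
FSPL = 190.5808 dB

190.5808 dB


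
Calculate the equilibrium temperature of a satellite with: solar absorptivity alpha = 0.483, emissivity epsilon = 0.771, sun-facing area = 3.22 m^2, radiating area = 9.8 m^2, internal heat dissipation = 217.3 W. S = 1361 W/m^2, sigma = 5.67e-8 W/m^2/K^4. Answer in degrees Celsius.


Numerator = alpha*S*A_sun + Q_int = 0.483*1361*3.22 + 217.3 = 2334.0089 W
Denominator = eps*sigma*A_rad = 0.771*5.67e-8*9.8 = 4.2841386e-07 W/K^4
T^4 = 5.4480237e+09 K^4
T = 271.6813 K = -1.4687 C

-1.4687 degrees Celsius


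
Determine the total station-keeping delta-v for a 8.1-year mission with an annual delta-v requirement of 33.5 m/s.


dV = rate * years = 33.5 * 8.1
dV = 271.3500 m/s

271.3500 m/s


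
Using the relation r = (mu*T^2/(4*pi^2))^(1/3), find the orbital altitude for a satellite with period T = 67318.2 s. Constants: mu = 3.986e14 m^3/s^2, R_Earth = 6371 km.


T = 67318.2 s
r = (mu*T^2/(4*pi^2))^(1/3) = (3.986e14 * 67318.2^2 / (4*pi^2))^(1/3)
r = 3.5766863e+07 m = 35766.8628 km
alt = r - R_E = 35766.8628 - 6371 = 29395.8628 km

29395.8628 km


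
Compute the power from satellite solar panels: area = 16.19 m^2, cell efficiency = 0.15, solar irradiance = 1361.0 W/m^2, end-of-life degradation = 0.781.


P = area * eta * S * degradation
P = 16.19 * 0.15 * 1361.0 * 0.781
P = 2581.3522 W

2581.3522 W


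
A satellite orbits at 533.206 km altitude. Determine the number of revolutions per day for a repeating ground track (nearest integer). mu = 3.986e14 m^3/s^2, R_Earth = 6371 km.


r = 6.904206e+06 m
T = 2*pi*sqrt(r^3/mu) = 5709.2864 s = 95.1548 min
revs/day = 1440 / 95.1548 = 15.1332
Rounded: 15 revolutions per day

15 revolutions per day


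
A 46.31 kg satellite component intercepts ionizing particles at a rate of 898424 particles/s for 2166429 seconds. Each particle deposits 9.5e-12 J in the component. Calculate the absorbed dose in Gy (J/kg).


Total energy deposited = rate * time * E_per
  = 898424 * 2166429 * 9.5e-12 = 18.4905 J
Dose = E_total / mass = 18.4905 / 46.31
Dose = 0.3992773 Gy

0.3993 Gy


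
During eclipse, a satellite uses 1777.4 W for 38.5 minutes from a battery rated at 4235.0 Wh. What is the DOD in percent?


E_used = P * t / 60 = 1777.4 * 38.5 / 60 = 1140.4983 Wh
DOD = E_used / E_total * 100 = 1140.4983 / 4235.0 * 100
DOD = 26.9303 %

26.9303 %


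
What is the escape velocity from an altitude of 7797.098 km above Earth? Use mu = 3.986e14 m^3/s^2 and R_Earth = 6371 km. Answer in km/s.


r = 6371.0 + 7797.098 = 14168.0980 km = 1.4168098e+07 m
v_esc = sqrt(2*mu/r) = sqrt(2*3.986e14 / 1.4168098e+07)
v_esc = 7501.1503 m/s = 7.5012 km/s

7.5012 km/s


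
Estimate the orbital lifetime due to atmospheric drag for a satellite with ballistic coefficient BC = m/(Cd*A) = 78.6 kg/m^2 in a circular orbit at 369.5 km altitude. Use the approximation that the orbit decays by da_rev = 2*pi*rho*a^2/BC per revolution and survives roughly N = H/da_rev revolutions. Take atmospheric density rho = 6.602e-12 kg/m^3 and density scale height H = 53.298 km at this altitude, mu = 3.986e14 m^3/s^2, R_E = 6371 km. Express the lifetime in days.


a = R_E + alt = 6740.5000 km = 6.7405e+06 m
da_rev = 2*pi*rho*a^2/BC = 2*pi*6.602e-12*(6.7405e+06)^2/78.6 = 23.978227 m per revolution
N = H/da_rev = 53298.0000 m / 23.978227 m = 2222.7665 revolutions
P = 2*pi*sqrt(a^3/mu) = 5507.4351 s
lifetime = N*P = 2222.7665 * 5507.4351 = 1.2241742e+07 s = 141.6868 days

141.6868 days
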